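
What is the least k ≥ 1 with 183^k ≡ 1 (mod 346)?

43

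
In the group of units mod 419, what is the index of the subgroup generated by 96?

1

By Lagrange's theorem, ord_419(96) divides φ(419) = 419 − 1 = 418 = 2 · 11 · 19.
Divisors of 418: 1, 2, 11, 19, 22, 38, 209, 418.
Test each divisor d:
96^1 ≡ 96
96^2 ≡ 417
96^11 ≡ 280
96^19 ≡ 290
96^22 ≡ 47
96^38 ≡ 300
96^209 ≡ 418
96^418 ≡ 1
So ord_419(96) = 418, hence |⟨96⟩| = 418.
[(Z/419Z)^× : ⟨96⟩] = 418/418 = 1.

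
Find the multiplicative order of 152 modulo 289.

The order of 152 must divide φ(289) = φ(17^2) = 17·(17−1) = 272 = 2^4 · 17.
Divisors of 272: 1, 2, 4, 8, 16, 17, 34, 68, 136, 272.
Test each divisor d:
152^1 ≡ 152
152^2 ≡ 273
152^4 ≡ 256
152^8 ≡ 222
152^16 ≡ 154
152^17 ≡ 288
152^34 ≡ 1
Hence ord(152) = 34.

34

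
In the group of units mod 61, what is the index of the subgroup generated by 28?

The order of 28 must divide φ(61) = 61 − 1 = 60 = 2^2 · 3 · 5.
Divisors of 60: 1, 2, 3, 4, 5, 6, 10, 12, 15, 20, 30, 60.
Test each divisor d:
28^1 ≡ 28
28^2 ≡ 52
28^3 ≡ 53
28^4 ≡ 20
28^5 ≡ 11
28^6 ≡ 3
28^10 ≡ 60
28^12 ≡ 9
28^15 ≡ 50
28^20 ≡ 1
The order of 28 is 20, so the subgroup it generates has 20 elements.
[(Z/61Z)^× : ⟨28⟩] = 60/20 = 3.

3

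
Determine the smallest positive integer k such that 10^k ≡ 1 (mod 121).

Since 10 ∈ (Z/121Z)^×, its order divides φ(121) = φ(11^2) = 11·(11−1) = 110 = 2 · 5 · 11.
Divisors of 110: 1, 2, 5, 10, 11, 22, 55, 110.
Evaluate successive powers at the divisors of 110:
10^1 ≡ 10 (mod 121)
10^2 ≡ 100 (mod 121)
10^5 ≡ 54 (mod 121)
10^10 ≡ 12 (mod 121)
10^11 ≡ 120 (mod 121)
10^22 ≡ 1 (mod 121) ✓
Therefore the multiplicative order of 10 modulo 121 is 22.

22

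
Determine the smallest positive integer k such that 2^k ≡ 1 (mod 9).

The order of 2 must divide φ(9) = φ(3^2) = 3·(3−1) = 6 = 2 · 3.
Divisors of 6: 1, 2, 3, 6.
Check 2^d mod 9 for each divisor in increasing order:
2^1 ≡ 2
2^2 ≡ 4
2^3 ≡ 8
2^6 ≡ 1
The smallest such exponent is 6, so the order of 2 is 6.

6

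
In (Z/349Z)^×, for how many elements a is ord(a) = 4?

2

φ(349) = 349 − 1 = 348 = 2^2 · 3 · 29.
(Z/349Z)^× is cyclic (|G| = 348); a cyclic group of order m has exactly φ(d) elements of each order d | m, and none otherwise.
4 = 2^2 divides 348, and φ(4) = 2.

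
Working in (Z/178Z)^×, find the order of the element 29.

88

The order of 29 must divide φ(178) = φ(2)·φ(89) = 1·88 = 88 = 2^3 · 11.
Divisors of 88: 1, 2, 4, 8, 11, 22, 44, 88.
Check 29^d mod 178 for each divisor in increasing order:
29^1 ≡ 29
29^2 ≡ 129
29^4 ≡ 87
29^8 ≡ 93
29^11 ≡ 101
29^22 ≡ 55
29^44 ≡ 177
29^88 ≡ 1
Hence ord(29) = 88.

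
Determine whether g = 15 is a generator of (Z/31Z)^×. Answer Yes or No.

φ(31) = 31 − 1 = 30 = 2 · 3 · 5.
Test 15^(30/q) mod 31 for each prime factor q of 30:
15^15 ≡ 30 (mod 31)  [q = 2: ≢ 1 ✓]
15^10 ≡ 1 (mod 31)  [q = 3: ≡ 1 ✗]
15^6 ≡ 16 (mod 31)  [q = 5: ≢ 1 ✓]
Since 15^10 ≡ 1, the order of 15 divides 10 < 30, so 15 is not a primitive root.

No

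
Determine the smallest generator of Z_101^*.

2

φ(101) = 101 − 1 = 100 = 2^2 · 5^2.
Test candidates g = 2, 3, … against the prime factors q ∈ {2, 5} of φ(101): g is a generator iff g^(100/q) ≢ 1 for every such q.
g = 2: 2^50 ≡ 100; 2^20 ≡ 95 — none is 1, so 2 is a primitive root.
Hence the least primitive root of 101 is 2.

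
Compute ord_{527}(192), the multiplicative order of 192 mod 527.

Since 192 ∈ (Z/527Z)^×, its order divides φ(527) = φ(17·31) = (17−1)·(31−1) = 16·30 = 480 = 2^5 · 3 · 5.
Divisors of 480: 1, 2, 3, 4, 5, 6, 8, 10, 12, 15, 16, 20, 24, 30, 32, 40, 48, 60, 80, 96, 120, 160, 240, 480.
Evaluate successive powers at the divisors of 480:
192^1 ≡ 192 (mod 527)
192^2 ≡ 501 (mod 527)
192^3 ≡ 278 (mod 527)
192^4 ≡ 149 (mod 527)
192^5 ≡ 150 (mod 527)
192^6 ≡ 342 (mod 527)
192^8 ≡ 67 (mod 527)
192^10 ≡ 366 (mod 527)
192^12 ≡ 497 (mod 527)
192^15 ≡ 92 (mod 527)
192^16 ≡ 273 (mod 527)
192^20 ≡ 98 (mod 527)
192^24 ≡ 373 (mod 527)
192^30 ≡ 32 (mod 527)
192^32 ≡ 222 (mod 527)
192^40 ≡ 118 (mod 527)
192^48 ≡ 1 (mod 527) ✓
Hence ord(192) = 48.

48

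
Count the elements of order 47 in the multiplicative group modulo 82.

φ(82) = φ(2)·φ(41) = 1·40 = 40 = 2^3 · 5.
(Z/82Z)^× is cyclic (|G| = 40); a cyclic group of order m has exactly φ(d) elements of each order d | m, and none otherwise.
47 does not divide 40, so no element of (Z/82Z)^× has order 47.

0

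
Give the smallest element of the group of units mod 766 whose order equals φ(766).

5

φ(766) = φ(2)·φ(383) = 1·382 = 382 = 2 · 191.
Test candidates g = 2, 3, … against the prime factors q ∈ {2, 191} of φ(766): g is a generator iff g^(382/q) ≢ 1 for every such q.
g = 2: gcd(2, 766) = 2 > 1, not a unit — skip.
g = 3: 3^191 ≡ 1 — hits 1, so not a primitive root.
g = 4: gcd(4, 766) = 2 > 1, not a unit — skip.
g = 5: 5^191 ≡ 765; 5^2 ≡ 25 — none is 1, so 5 is a primitive root.
The smallest primitive root modulo 766 is 5.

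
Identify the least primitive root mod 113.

3

φ(113) = 113 − 1 = 112 = 2^4 · 7.
Test candidates g = 2, 3, … against the prime factors q ∈ {2, 7} of φ(113): g is a generator iff g^(112/q) ≢ 1 for every such q.
g = 2: 2^56 ≡ 1 — hits 1, so not a primitive root.
g = 3: 3^56 ≡ 112; 3^16 ≡ 49 — none is 1, so 3 is a primitive root.
So 3 is the smallest generator of (Z/113Z)^×.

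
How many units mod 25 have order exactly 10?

4

φ(25) = φ(5^2) = 5·(5−1) = 20 = 2^2 · 5.
Since (Z/25Z)^× is cyclic of order 20, the number of elements of order d is φ(d) when d | 20 and 0 otherwise.
10 = 2 · 5 divides 20, and φ(10) = 4.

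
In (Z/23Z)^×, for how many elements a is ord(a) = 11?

10

φ(23) = 23 − 1 = 22 = 2 · 11.
(Z/23Z)^× is cyclic (|G| = 22); a cyclic group of order m has exactly φ(d) elements of each order d | m, and none otherwise.
11 | 22, and φ(11) = 11 − 1 = 10.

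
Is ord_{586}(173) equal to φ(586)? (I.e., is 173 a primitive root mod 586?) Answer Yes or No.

φ(586) = φ(2)·φ(293) = 1·292 = 292 = 2^2 · 73.
Test 173^(292/q) mod 586 for each prime factor q of 292:
173^146 ≡ 585 (mod 586)  [q = 2: ≢ 1 ✓]
173^4 ≡ 91 (mod 586)  [q = 73: ≢ 1 ✓]
Every test exponent gives a nontrivial residue, hence 173 generates the full group.

Yes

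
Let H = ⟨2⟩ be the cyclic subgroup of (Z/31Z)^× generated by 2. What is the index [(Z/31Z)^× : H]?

6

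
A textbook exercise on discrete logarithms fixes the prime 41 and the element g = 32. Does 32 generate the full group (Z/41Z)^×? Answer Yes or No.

No

φ(41) = 41 − 1 = 40 = 2^3 · 5.
Test 32^(40/q) mod 41 for each prime factor q of 40:
32^20 ≡ 1 (mod 41)  [q = 2: ≡ 1 ✗]
32^8 ≡ 1 (mod 41)  [q = 5: ≡ 1 ✗]
Since 32^20 ≡ 1, the order of 32 divides 20 < 40, so 32 is not a primitive root.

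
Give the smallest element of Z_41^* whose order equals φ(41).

6

φ(41) = 41 − 1 = 40 = 2^3 · 5.
Test candidates g = 2, 3, … against the prime factors q ∈ {2, 5} of φ(41): g is a generator iff g^(40/q) ≢ 1 for every such q.
g = 2: 2^20 ≡ 1 — hits 1, so not a primitive root.
g = 3: 3^20 ≡ 40; 3^8 ≡ 1 — hits 1, so not a primitive root.
g = 4: 4^20 ≡ 1 — hits 1, so not a primitive root.
g = 5: 5^20 ≡ 1 — hits 1, so not a primitive root.
g = 6: 6^20 ≡ 40; 6^8 ≡ 10 — none is 1, so 6 is a primitive root.
Hence the least primitive root of 41 is 6.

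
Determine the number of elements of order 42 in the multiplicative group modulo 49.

12

φ(49) = φ(7^2) = 7·(7−1) = 42 = 2 · 3 · 7.
(Z/49Z)^× is cyclic (|G| = 42); a cyclic group of order m has exactly φ(d) elements of each order d | m, and none otherwise.
42 = 2 · 3 · 7 divides 42, and φ(42) = 12.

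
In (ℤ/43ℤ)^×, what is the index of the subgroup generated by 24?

2

ord(24) | φ(43) = 43 − 1 = 42 = 2 · 3 · 7.
Divisors of 42: 1, 2, 3, 6, 7, 14, 21, 42.
Evaluate successive powers at the divisors of 42:
24^1 ≡ 24 (mod 43)
24^2 ≡ 17 (mod 43)
24^3 ≡ 21 (mod 43)
24^6 ≡ 11 (mod 43)
24^7 ≡ 6 (mod 43)
24^14 ≡ 36 (mod 43)
24^21 ≡ 1 (mod 43) ✓
So ord_43(24) = 21, hence |⟨24⟩| = 21.
The index is φ(43) / ord(24) = 42 / 21 = 2.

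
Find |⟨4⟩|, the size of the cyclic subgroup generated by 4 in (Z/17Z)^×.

4

ord(4) | φ(17) = 17 − 1 = 16 = 2^4.
Divisors of 16: 1, 2, 4, 8, 16.
Test each divisor d:
4^1 ≡ 4
4^2 ≡ 16
4^4 ≡ 1
Hence ord(4) = 4.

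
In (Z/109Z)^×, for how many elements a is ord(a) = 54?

18

φ(109) = 109 − 1 = 108 = 2^2 · 3^3.
(Z/109Z)^× is cyclic (|G| = 108); a cyclic group of order m has exactly φ(d) elements of each order d | m, and none otherwise.
54 = 2 · 3^3 divides 108, and φ(54) = 18.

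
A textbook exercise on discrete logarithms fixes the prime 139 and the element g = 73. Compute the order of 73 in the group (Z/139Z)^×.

ord(73) | φ(139) = 139 − 1 = 138 = 2 · 3 · 23.
Divisors of 138: 1, 2, 3, 6, 23, 46, 69, 138.
Test each divisor d:
73^1 ≡ 73 (mod 139)
73^2 ≡ 47 (mod 139)
73^3 ≡ 95 (mod 139)
73^6 ≡ 129 (mod 139)
73^23 ≡ 97 (mod 139)
73^46 ≡ 96 (mod 139)
73^69 ≡ 138 (mod 139)
73^138 ≡ 1 (mod 139) ✓
Therefore the multiplicative order of 73 modulo 139 is 138.

138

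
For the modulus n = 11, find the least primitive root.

φ(11) = 11 − 1 = 10 = 2 · 5.
Test candidates g = 2, 3, … against the prime factors q ∈ {2, 5} of φ(11): g is a generator iff g^(10/q) ≢ 1 for every such q.
g = 2: 2^5 ≡ 10; 2^2 ≡ 4 — none is 1, so 2 is a primitive root.
So 2 is the smallest generator of (Z/11Z)^×.

2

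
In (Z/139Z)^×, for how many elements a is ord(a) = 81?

0

φ(139) = 139 − 1 = 138 = 2 · 3 · 23.
(Z/139Z)^× is cyclic (|G| = 138); a cyclic group of order m has exactly φ(d) elements of each order d | m, and none otherwise.
Here 138 is not a multiple of 81, so there are no elements of order 81.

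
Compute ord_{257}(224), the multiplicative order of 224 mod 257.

Since 224 ∈ (Z/257Z)^×, its order divides φ(257) = 257 − 1 = 256 = 2^8.
Divisors of 256: 1, 2, 4, 8, 16, 32, 64, 128, 256.
Check 224^d mod 257 for each divisor in increasing order:
224^1 ≡ 224 (mod 257)
224^2 ≡ 61 (mod 257)
224^4 ≡ 123 (mod 257)
224^8 ≡ 223 (mod 257)
224^16 ≡ 128 (mod 257)
224^32 ≡ 193 (mod 257)
224^64 ≡ 241 (mod 257)
224^128 ≡ 256 (mod 257)
224^256 ≡ 1 (mod 257) ✓
So ord_257(224) = 256.

256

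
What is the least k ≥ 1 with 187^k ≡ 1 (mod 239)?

17

By Lagrange's theorem, ord_239(187) divides φ(239) = 239 − 1 = 238 = 2 · 7 · 17.
Divisors of 238: 1, 2, 7, 14, 17, 34, 119, 238.
Evaluate successive powers at the divisors of 238:
187^1 ≡ 187 (mod 239)
187^2 ≡ 75 (mod 239)
187^7 ≡ 71 (mod 239)
187^14 ≡ 22 (mod 239)
187^17 ≡ 1 (mod 239) ✓
So ord_239(187) = 17.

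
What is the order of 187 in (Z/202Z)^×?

ord(187) | φ(202) = φ(2)·φ(101) = 1·100 = 100 = 2^2 · 5^2.
Divisors of 100: 1, 2, 4, 5, 10, 20, 25, 50, 100.
Test each divisor d:
187^1 ≡ 187 (mod 202)
187^2 ≡ 23 (mod 202)
187^4 ≡ 125 (mod 202)
187^5 ≡ 145 (mod 202)
187^10 ≡ 17 (mod 202)
187^20 ≡ 87 (mod 202)
187^25 ≡ 91 (mod 202)
187^50 ≡ 201 (mod 202)
187^100 ≡ 1 (mod 202) ✓
The smallest such exponent is 100, so the order of 187 is 100.

100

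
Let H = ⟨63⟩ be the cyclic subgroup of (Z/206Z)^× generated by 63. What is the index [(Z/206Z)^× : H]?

Since 63 ∈ (Z/206Z)^×, its order divides φ(206) = φ(2)·φ(103) = 1·102 = 102 = 2 · 3 · 17.
Divisors of 102: 1, 2, 3, 6, 17, 34, 51, 102.
Compute 63^d (mod 206) for the divisors d until we hit 1:
63^1 ≡ 63 (mod 206)
63^2 ≡ 55 (mod 206)
63^3 ≡ 169 (mod 206)
63^6 ≡ 133 (mod 206)
63^17 ≡ 149 (mod 206)
63^34 ≡ 159 (mod 206)
63^51 ≡ 1 (mod 206) ✓
So ord_206(63) = 51, hence |⟨63⟩| = 51.
Index = |(Z/206Z)^×| / |⟨63⟩| = 102 / 51 = 2.

2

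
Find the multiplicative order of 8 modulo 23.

Since 8 ∈ (Z/23Z)^×, its order divides φ(23) = 23 − 1 = 22 = 2 · 11.
Divisors of 22: 1, 2, 11, 22.
Evaluate successive powers at the divisors of 22:
8^1 ≡ 8 (mod 23)
8^2 ≡ 18 (mod 23)
8^11 ≡ 1 (mod 23) ✓
The smallest such exponent is 11, so the order of 8 is 11.

11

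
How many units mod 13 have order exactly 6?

φ(13) = 13 − 1 = 12 = 2^2 · 3.
Since (Z/13Z)^× is cyclic of order 12, the number of elements of order d is φ(d) when d | 12 and 0 otherwise.
6 = 2 · 3 divides 12, and φ(6) = 2.

2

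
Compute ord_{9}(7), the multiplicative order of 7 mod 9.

Since 7 ∈ (Z/9Z)^×, its order divides φ(9) = φ(3^2) = 3·(3−1) = 6 = 2 · 3.
Divisors of 6: 1, 2, 3, 6.
Compute 7^d (mod 9) for the divisors d until we hit 1:
7^1 ≡ 7 (mod 9)
7^2 ≡ 4 (mod 9)
7^3 ≡ 1 (mod 9) ✓
The smallest such exponent is 3, so the order of 7 is 3.

3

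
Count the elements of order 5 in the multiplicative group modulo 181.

φ(181) = 181 − 1 = 180 = 2^2 · 3^2 · 5.
(Z/181Z)^× is cyclic (|G| = 180); a cyclic group of order m has exactly φ(d) elements of each order d | m, and none otherwise.
5 | 180, and φ(5) = 5 − 1 = 4.

4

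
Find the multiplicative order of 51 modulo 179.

89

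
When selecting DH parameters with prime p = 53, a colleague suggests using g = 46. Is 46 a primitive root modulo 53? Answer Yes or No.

No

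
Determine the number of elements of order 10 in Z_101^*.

4

φ(101) = 101 − 1 = 100 = 2^2 · 5^2.
Since (Z/101Z)^× is cyclic of order 100, the number of elements of order d is φ(d) when d | 100 and 0 otherwise.
10 = 2 · 5 divides 100, and φ(10) = 4.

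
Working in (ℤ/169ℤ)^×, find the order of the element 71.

156

By Lagrange's theorem, ord_169(71) divides φ(169) = φ(13^2) = 13·(13−1) = 156 = 2^2 · 3 · 13.
Divisors of 156: 1, 2, 3, 4, 6, 12, 13, 26, 39, 52, 78, 156.
Evaluate successive powers at the divisors of 156:
71^1 ≡ 71 (mod 169)
71^2 ≡ 140 (mod 169)
71^3 ≡ 138 (mod 169)
71^4 ≡ 165 (mod 169)
71^6 ≡ 116 (mod 169)
71^12 ≡ 105 (mod 169)
71^13 ≡ 19 (mod 169)
71^26 ≡ 23 (mod 169)
71^39 ≡ 99 (mod 169)
71^52 ≡ 22 (mod 169)
71^78 ≡ 168 (mod 169)
71^156 ≡ 1 (mod 169) ✓
Hence ord(71) = 156.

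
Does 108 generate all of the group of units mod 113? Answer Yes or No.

φ(113) = 113 − 1 = 112 = 2^4 · 7.
It suffices to check that the order of 108 is not a proper divisor of 112: compute 108^(112/q) for q ∈ {2, 7}.
108^56 ≡ 112 (mod 113)  [q = 2: ≢ 1 ✓]
108^16 ≡ 30 (mod 113)  [q = 7: ≢ 1 ✓]
None equal 1, so ord_113(108) = 112: 108 is a primitive root.

Yes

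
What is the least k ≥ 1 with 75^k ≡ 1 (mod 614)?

306

The order of 75 must divide φ(614) = φ(2)·φ(307) = 1·306 = 306 = 2 · 3^2 · 17.
Divisors of 306: 1, 2, 3, 6, 9, 17, 18, 34, 51, 102, 153, 306.
Evaluate successive powers at the divisors of 306:
75^1 ≡ 75 (mod 614)
75^2 ≡ 99 (mod 614)
75^3 ≡ 57 (mod 614)
75^6 ≡ 179 (mod 614)
75^9 ≡ 379 (mod 614)
75^17 ≡ 327 (mod 614)
75^18 ≡ 579 (mod 614)
75^34 ≡ 93 (mod 614)
75^51 ≡ 325 (mod 614)
75^102 ≡ 17 (mod 614)
75^153 ≡ 613 (mod 614)
75^306 ≡ 1 (mod 614) ✓
Hence ord(75) = 306.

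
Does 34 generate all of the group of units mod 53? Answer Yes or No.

φ(53) = 53 − 1 = 52 = 2^2 · 13.
34 is a primitive root mod 53 iff 34^(φ(53)/q) ≢ 1 for every prime q | φ(53), i.e. q ∈ {2, 13}.
34^26 ≡ 52 (mod 53)  [q = 2: ≢ 1 ✓]
34^4 ≡ 47 (mod 53)  [q = 13: ≢ 1 ✓]
None equal 1, so ord_53(34) = 52: 34 is a primitive root.

Yes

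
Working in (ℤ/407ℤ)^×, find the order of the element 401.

20

By Lagrange's theorem, ord_407(401) divides φ(407) = φ(11·37) = (11−1)·(37−1) = 10·36 = 360 = 2^3 · 3^2 · 5.
Divisors of 360: 1, 2, 3, 4, 5, 6, 8, 9, 10, 12, 15, 18, 20, 24, 30, 36, 40, 45, 60, 72, 90, 120, 180, 360.
Compute 401^d (mod 407) for the divisors d until we hit 1:
401^1 ≡ 401
401^2 ≡ 36
401^3 ≡ 191
401^4 ≡ 75
401^5 ≡ 364
401^6 ≡ 258
401^8 ≡ 334
401^9 ≡ 31
401^10 ≡ 221
401^12 ≡ 223
401^15 ≡ 265
401^18 ≡ 147
401^20 ≡ 1
The smallest such exponent is 20, so the order of 401 is 20.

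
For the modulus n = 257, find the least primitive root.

3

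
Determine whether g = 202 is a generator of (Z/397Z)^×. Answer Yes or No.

φ(397) = 397 − 1 = 396 = 2^2 · 3^2 · 11.
202 is a primitive root mod 397 iff 202^(φ(397)/q) ≢ 1 for every prime q | φ(397), i.e. q ∈ {2, 3, 11}.
202^198 ≡ 1 (mod 397)  [q = 2: ≡ 1 ✗]
202^132 ≡ 34 (mod 397)  [q = 3: ≢ 1 ✓]
202^36 ≡ 31 (mod 397)  [q = 11: ≢ 1 ✓]
202^198 ≡ 1 shows ord(202) | 198, strictly less than φ(397); not a primitive root.

No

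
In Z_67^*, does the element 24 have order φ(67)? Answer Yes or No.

No

φ(67) = 67 − 1 = 66 = 2 · 3 · 11.
An element g generates (Z/67Z)^× iff g^(66/q) ≢ 1 (mod 67) for each prime q ∈ {2, 3, 11}.
24^33 ≡ 1 (mod 67)  [q = 2: ≡ 1 ✗]
24^22 ≡ 1 (mod 67)  [q = 3: ≡ 1 ✗]
24^6 ≡ 15 (mod 67)  [q = 11: ≢ 1 ✓]
The check at q = 2 fails, so 24 generates a proper subgroup.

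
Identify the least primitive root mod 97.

5

φ(97) = 97 − 1 = 96 = 2^5 · 3.
g is a primitive root iff g^(96/q) ≢ 1 (mod 97) for each prime q ∈ {2, 3}.
g = 2: 2^48 ≡ 1 — hits 1, so not a primitive root.
g = 3: 3^48 ≡ 1 — hits 1, so not a primitive root.
g = 4: 4^48 ≡ 1 — hits 1, so not a primitive root.
g = 5: 5^48 ≡ 96; 5^32 ≡ 35 — none is 1, so 5 is a primitive root.
Hence the least primitive root of 97 is 5.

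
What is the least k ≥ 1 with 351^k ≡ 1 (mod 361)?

By Lagrange's theorem, ord_361(351) divides φ(361) = φ(19^2) = 19·(19−1) = 342 = 2 · 3^2 · 19.
Divisors of 342: 1, 2, 3, 6, 9, 18, 19, 38, 57, 114, 171, 342.
Check 351^d mod 361 for each divisor in increasing order:
351^1 ≡ 351
351^2 ≡ 100
351^3 ≡ 83
351^6 ≡ 30
351^9 ≡ 324
351^18 ≡ 286
351^19 ≡ 28
351^38 ≡ 62
351^57 ≡ 292
351^114 ≡ 68
351^171 ≡ 1
So ord_361(351) = 171.

171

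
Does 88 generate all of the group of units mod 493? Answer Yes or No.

No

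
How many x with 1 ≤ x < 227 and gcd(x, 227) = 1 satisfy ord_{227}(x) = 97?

0

φ(227) = 227 − 1 = 226 = 2 · 113.
Since (Z/227Z)^× is cyclic of order 226, the number of elements of order d is φ(d) when d | 226 and 0 otherwise.
Since 97 ∤ 226, the count is 0.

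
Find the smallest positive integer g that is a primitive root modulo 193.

5

φ(193) = 193 − 1 = 192 = 2^6 · 3.
g is a primitive root iff g^(192/q) ≢ 1 (mod 193) for each prime q ∈ {2, 3}.
g = 2: 2^96 ≡ 1 — hits 1, so not a primitive root.
g = 3: 3^96 ≡ 1 — hits 1, so not a primitive root.
g = 4: 4^96 ≡ 1 — hits 1, so not a primitive root.
g = 5: 5^96 ≡ 192; 5^64 ≡ 84 — none is 1, so 5 is a primitive root.
The smallest primitive root modulo 193 is 5.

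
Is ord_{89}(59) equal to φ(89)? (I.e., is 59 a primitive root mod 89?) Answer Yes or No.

Yes

φ(89) = 89 − 1 = 88 = 2^3 · 11.
It suffices to check that the order of 59 is not a proper divisor of 88: compute 59^(88/q) for q ∈ {2, 11}.
59^44 ≡ 88 (mod 89)  [q = 2: ≢ 1 ✓]
59^8 ≡ 32 (mod 89)  [q = 11: ≢ 1 ✓]
None equal 1, so ord_89(59) = 88: 59 is a primitive root.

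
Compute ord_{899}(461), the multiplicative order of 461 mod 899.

140

By Lagrange's theorem, ord_899(461) divides φ(899) = φ(29·31) = (29−1)·(31−1) = 28·30 = 840 = 2^3 · 3 · 5 · 7.
Divisors of 840: 1, 2, 3, 4, 5, 6, 7, 8, 10, 12, 14, 15, 20, 21, 24, 28, 30, 35, 40, 42, 56, 60, 70, 84, 105, 120, 140, 168, 210, 280, 420, 840.
Check 461^d mod 899 for each divisor in increasing order:
461^1 ≡ 461
461^2 ≡ 357
461^3 ≡ 60
461^4 ≡ 690
461^5 ≡ 743
461^6 ≡ 4
461^7 ≡ 46
461^8 ≡ 529
461^10 ≡ 63
461^12 ≡ 16
461^14 ≡ 318
461^15 ≡ 61
461^20 ≡ 373
461^21 ≡ 244
461^24 ≡ 256
461^28 ≡ 436
461^30 ≡ 125
461^35 ≡ 278
461^40 ≡ 683
461^42 ≡ 202
461^56 ≡ 407
461^60 ≡ 342
461^70 ≡ 869
461^84 ≡ 349
461^105 ≡ 650
461^120 ≡ 94
461^140 ≡ 1
So ord_899(461) = 140.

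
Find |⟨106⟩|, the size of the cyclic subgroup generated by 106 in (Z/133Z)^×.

3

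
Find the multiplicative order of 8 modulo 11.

10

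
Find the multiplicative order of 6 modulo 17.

The order of 6 must divide φ(17) = 17 − 1 = 16 = 2^4.
Divisors of 16: 1, 2, 4, 8, 16.
Check 6^d mod 17 for each divisor in increasing order:
6^1 ≡ 6
6^2 ≡ 2
6^4 ≡ 4
6^8 ≡ 16
6^16 ≡ 1
Hence ord(6) = 16.

16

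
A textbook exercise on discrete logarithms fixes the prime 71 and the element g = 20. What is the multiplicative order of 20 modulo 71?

7

The order of 20 must divide φ(71) = 71 − 1 = 70 = 2 · 5 · 7.
Divisors of 70: 1, 2, 5, 7, 10, 14, 35, 70.
Compute 20^d (mod 71) for the divisors d until we hit 1:
20^1 ≡ 20
20^2 ≡ 45
20^5 ≡ 30
20^7 ≡ 1
Therefore the multiplicative order of 20 modulo 71 is 7.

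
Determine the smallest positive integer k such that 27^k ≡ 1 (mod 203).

28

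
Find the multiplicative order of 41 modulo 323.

The order of 41 must divide φ(323) = φ(17·19) = (17−1)·(19−1) = 16·18 = 288 = 2^5 · 3^2.
Divisors of 288: 1, 2, 3, 4, 6, 8, 9, 12, 16, 18, 24, 32, 36, 48, 72, 96, 144, 288.
Evaluate successive powers at the divisors of 288:
41^1 ≡ 41 (mod 323)
41^2 ≡ 66 (mod 323)
41^3 ≡ 122 (mod 323)
41^4 ≡ 157 (mod 323)
41^6 ≡ 26 (mod 323)
41^8 ≡ 101 (mod 323)
41^9 ≡ 265 (mod 323)
41^12 ≡ 30 (mod 323)
41^16 ≡ 188 (mod 323)
41^18 ≡ 134 (mod 323)
41^24 ≡ 254 (mod 323)
41^32 ≡ 137 (mod 323)
41^36 ≡ 191 (mod 323)
41^48 ≡ 239 (mod 323)
41^72 ≡ 305 (mod 323)
41^96 ≡ 273 (mod 323)
41^144 ≡ 1 (mod 323) ✓
The smallest such exponent is 144, so the order of 41 is 144.

144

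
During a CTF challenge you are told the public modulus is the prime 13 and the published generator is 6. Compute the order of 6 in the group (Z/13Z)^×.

12

ord(6) | φ(13) = 13 − 1 = 12 = 2^2 · 3.
Divisors of 12: 1, 2, 3, 4, 6, 12.
Test each divisor d:
6^1 ≡ 6 (mod 13)
6^2 ≡ 10 (mod 13)
6^3 ≡ 8 (mod 13)
6^4 ≡ 9 (mod 13)
6^6 ≡ 12 (mod 13)
6^12 ≡ 1 (mod 13) ✓
The smallest such exponent is 12, so the order of 6 is 12.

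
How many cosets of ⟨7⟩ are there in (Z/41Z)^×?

1

Since 7 ∈ (Z/41Z)^×, its order divides φ(41) = 41 − 1 = 40 = 2^3 · 5.
Divisors of 40: 1, 2, 4, 5, 8, 10, 20, 40.
Evaluate successive powers at the divisors of 40:
7^1 ≡ 7
7^2 ≡ 8
7^4 ≡ 23
7^5 ≡ 38
7^8 ≡ 37
7^10 ≡ 9
7^20 ≡ 40
7^40 ≡ 1
The order of 7 is 40, so the subgroup it generates has 40 elements.
The index is φ(41) / ord(7) = 40 / 40 = 1.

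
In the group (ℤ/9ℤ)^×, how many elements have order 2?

φ(9) = φ(3^2) = 3·(3−1) = 6 = 2 · 3.
(Z/9Z)^× is cyclic (|G| = 6); a cyclic group of order m has exactly φ(d) elements of each order d | m, and none otherwise.
2 | 6, and φ(2) = 2 − 1 = 1.

1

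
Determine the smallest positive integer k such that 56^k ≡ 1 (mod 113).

28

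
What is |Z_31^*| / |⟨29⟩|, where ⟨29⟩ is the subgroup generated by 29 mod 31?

3

The order of 29 must divide φ(31) = 31 − 1 = 30 = 2 · 3 · 5.
Divisors of 30: 1, 2, 3, 5, 6, 10, 15, 30.
Test each divisor d:
29^1 ≡ 29 (mod 31)
29^2 ≡ 4 (mod 31)
29^3 ≡ 23 (mod 31)
29^5 ≡ 30 (mod 31)
29^6 ≡ 2 (mod 31)
29^10 ≡ 1 (mod 31) ✓
So ord_31(29) = 10, hence |⟨29⟩| = 10.
[(Z/31Z)^× : ⟨29⟩] = 30/10 = 3.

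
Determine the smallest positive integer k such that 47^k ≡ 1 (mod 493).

28

ord(47) | φ(493) = φ(17·29) = (17−1)·(29−1) = 16·28 = 448 = 2^6 · 7.
Divisors of 448: 1, 2, 4, 7, 8, 14, 16, 28, 32, 56, 64, 112, 224, 448.
Check 47^d mod 493 for each divisor in increasing order:
47^1 ≡ 47 (mod 493)
47^2 ≡ 237 (mod 493)
47^4 ≡ 460 (mod 493)
47^7 ≡ 191 (mod 493)
47^8 ≡ 103 (mod 493)
47^14 ≡ 492 (mod 493)
47^16 ≡ 256 (mod 493)
47^28 ≡ 1 (mod 493) ✓
So ord_493(47) = 28.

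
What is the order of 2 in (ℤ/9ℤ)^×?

6

The order of 2 must divide φ(9) = φ(3^2) = 3·(3−1) = 6 = 2 · 3.
Divisors of 6: 1, 2, 3, 6.
Compute 2^d (mod 9) for the divisors d until we hit 1:
2^1 ≡ 2 (mod 9)
2^2 ≡ 4 (mod 9)
2^3 ≡ 8 (mod 9)
2^6 ≡ 1 (mod 9) ✓
So ord_9(2) = 6.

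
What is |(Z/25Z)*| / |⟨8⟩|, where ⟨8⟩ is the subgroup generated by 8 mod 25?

1

Since 8 ∈ (Z/25Z)^×, its order divides φ(25) = φ(5^2) = 5·(5−1) = 20 = 2^2 · 5.
Divisors of 20: 1, 2, 4, 5, 10, 20.
Check 8^d mod 25 for each divisor in increasing order:
8^1 ≡ 8
8^2 ≡ 14
8^4 ≡ 21
8^5 ≡ 18
8^10 ≡ 24
8^20 ≡ 1
Thus |⟨8⟩| = ord(8) = 20.
Index = |(Z/25Z)^×| / |⟨8⟩| = 20 / 20 = 1.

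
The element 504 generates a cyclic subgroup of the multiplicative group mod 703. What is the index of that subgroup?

By Lagrange's theorem, ord_703(504) divides φ(703) = φ(19·37) = (19−1)·(37−1) = 18·36 = 648 = 2^3 · 3^4.
Divisors of 648: 1, 2, 3, 4, 6, 8, 9, 12, 18, 24, 27, 36, 54, 72, 81, 108, 162, 216, 324, 648.
Test each divisor d:
504^1 ≡ 504 (mod 703)
504^2 ≡ 233 (mod 703)
504^3 ≡ 31 (mod 703)
504^4 ≡ 158 (mod 703)
504^6 ≡ 258 (mod 703)
504^8 ≡ 359 (mod 703)
504^9 ≡ 265 (mod 703)
504^12 ≡ 482 (mod 703)
504^18 ≡ 628 (mod 703)
504^24 ≡ 334 (mod 703)
504^27 ≡ 512 (mod 703)
504^36 ≡ 1 (mod 703) ✓
Thus |⟨504⟩| = ord(504) = 36.
[(Z/703Z)^× : ⟨504⟩] = 648/36 = 18.

18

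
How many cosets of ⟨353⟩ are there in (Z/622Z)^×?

2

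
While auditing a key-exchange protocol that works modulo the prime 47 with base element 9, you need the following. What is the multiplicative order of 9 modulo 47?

ord(9) | φ(47) = 47 − 1 = 46 = 2 · 23.
Divisors of 46: 1, 2, 23, 46.
Test each divisor d:
9^1 ≡ 9
9^2 ≡ 34
9^23 ≡ 1
Therefore the multiplicative order of 9 modulo 47 is 23.

23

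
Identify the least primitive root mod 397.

5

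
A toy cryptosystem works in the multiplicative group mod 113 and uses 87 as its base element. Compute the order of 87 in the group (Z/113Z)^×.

Since 87 ∈ (Z/113Z)^×, its order divides φ(113) = 113 − 1 = 112 = 2^4 · 7.
Divisors of 112: 1, 2, 4, 7, 8, 14, 16, 28, 56, 112.
Compute 87^d (mod 113) for the divisors d until we hit 1:
87^1 ≡ 87
87^2 ≡ 111
87^4 ≡ 4
87^7 ≡ 95
87^8 ≡ 16
87^14 ≡ 98
87^16 ≡ 30
87^28 ≡ 112
87^56 ≡ 1
So ord_113(87) = 56.

56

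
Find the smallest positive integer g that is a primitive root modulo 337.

10

φ(337) = 337 − 1 = 336 = 2^4 · 3 · 7.
g is a primitive root iff g^(336/q) ≢ 1 (mod 337) for each prime q ∈ {2, 3, 7}.
g = 2: 2^168 ≡ 1 — hits 1, so not a primitive root.
g = 3: 3^168 ≡ 1 — hits 1, so not a primitive root.
g = 4: 4^168 ≡ 1 — hits 1, so not a primitive root.
g = 5: 5^168 ≡ 336; 5^112 ≡ 1 — hits 1, so not a primitive root.
g = 6: 6^168 ≡ 1 — hits 1, so not a primitive root.
g = 7: 7^168 ≡ 1 — hits 1, so not a primitive root.
g = 8: 8^168 ≡ 1 — hits 1, so not a primitive root.
g = 9: 9^168 ≡ 1 — hits 1, so not a primitive root.
g = 10: 10^168 ≡ 336; 10^112 ≡ 128; 10^48 ≡ 175 — none is 1, so 10 is a primitive root.
The smallest primitive root modulo 337 is 10.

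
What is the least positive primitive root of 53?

φ(53) = 53 − 1 = 52 = 2^2 · 13.
Test candidates g = 2, 3, … against the prime factors q ∈ {2, 13} of φ(53): g is a generator iff g^(52/q) ≢ 1 for every such q.
g = 2: 2^26 ≡ 52; 2^4 ≡ 16 — none is 1, so 2 is a primitive root.
The smallest primitive root modulo 53 is 2.

2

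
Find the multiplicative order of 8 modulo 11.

10

ord(8) | φ(11) = 11 − 1 = 10 = 2 · 5.
Divisors of 10: 1, 2, 5, 10.
Check 8^d mod 11 for each divisor in increasing order:
8^1 ≡ 8 (mod 11)
8^2 ≡ 9 (mod 11)
8^5 ≡ 10 (mod 11)
8^10 ≡ 1 (mod 11) ✓
Therefore the multiplicative order of 8 modulo 11 is 10.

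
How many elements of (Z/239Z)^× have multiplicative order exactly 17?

16

φ(239) = 239 − 1 = 238 = 2 · 7 · 17.
(Z/239Z)^× is cyclic (|G| = 238); a cyclic group of order m has exactly φ(d) elements of each order d | m, and none otherwise.
17 | 238, and φ(17) = 17 − 1 = 16.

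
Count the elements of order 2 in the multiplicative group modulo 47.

1

φ(47) = 47 − 1 = 46 = 2 · 23.
Since (Z/47Z)^× is cyclic of order 46, the number of elements of order d is φ(d) when d | 46 and 0 otherwise.
2 | 46, and φ(2) = 2 − 1 = 1.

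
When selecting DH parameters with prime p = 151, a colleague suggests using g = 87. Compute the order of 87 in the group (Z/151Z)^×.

10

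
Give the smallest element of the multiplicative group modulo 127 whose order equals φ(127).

φ(127) = 127 − 1 = 126 = 2 · 3^2 · 7.
Test candidates g = 2, 3, … against the prime factors q ∈ {2, 3, 7} of φ(127): g is a generator iff g^(126/q) ≢ 1 for every such q.
g = 2: 2^63 ≡ 1 — hits 1, so not a primitive root.
g = 3: 3^63 ≡ 126; 3^42 ≡ 107; 3^18 ≡ 4 — none is 1, so 3 is a primitive root.
So 3 is the smallest generator of (Z/127Z)^×.

3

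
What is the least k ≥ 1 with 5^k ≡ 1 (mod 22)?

5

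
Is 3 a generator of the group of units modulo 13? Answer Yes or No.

No

φ(13) = 13 − 1 = 12 = 2^2 · 3.
It suffices to check that the order of 3 is not a proper divisor of 12: compute 3^(12/q) for q ∈ {2, 3}.
3^6 ≡ 1 (mod 13)  [q = 2: ≡ 1 ✗]
3^4 ≡ 3 (mod 13)  [q = 3: ≢ 1 ✓]
The check at q = 2 fails, so 3 generates a proper subgroup.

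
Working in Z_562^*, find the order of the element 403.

ord(403) | φ(562) = φ(2)·φ(281) = 1·280 = 280 = 2^3 · 5 · 7.
Divisors of 280: 1, 2, 4, 5, 7, 8, 10, 14, 20, 28, 35, 40, 56, 70, 140, 280.
Test each divisor d:
403^1 ≡ 403 (mod 562)
403^2 ≡ 553 (mod 562)
403^4 ≡ 81 (mod 562)
403^5 ≡ 47 (mod 562)
403^7 ≡ 139 (mod 562)
403^8 ≡ 379 (mod 562)
403^10 ≡ 523 (mod 562)
403^14 ≡ 213 (mod 562)
403^20 ≡ 397 (mod 562)
403^28 ≡ 409 (mod 562)
403^35 ≡ 89 (mod 562)
403^40 ≡ 249 (mod 562)
403^56 ≡ 367 (mod 562)
403^70 ≡ 53 (mod 562)
403^140 ≡ 561 (mod 562)
403^280 ≡ 1 (mod 562) ✓
Therefore the multiplicative order of 403 modulo 562 is 280.

280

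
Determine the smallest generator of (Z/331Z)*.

3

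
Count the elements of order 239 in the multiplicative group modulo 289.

φ(289) = φ(17^2) = 17·(17−1) = 272 = 2^4 · 17.
(Z/289Z)^× is cyclic (|G| = 272); a cyclic group of order m has exactly φ(d) elements of each order d | m, and none otherwise.
Since 239 ∤ 272, the count is 0.

0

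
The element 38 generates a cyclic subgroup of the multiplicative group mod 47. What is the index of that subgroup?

1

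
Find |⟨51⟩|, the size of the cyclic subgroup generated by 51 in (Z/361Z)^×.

342

By Lagrange's theorem, ord_361(51) divides φ(361) = φ(19^2) = 19·(19−1) = 342 = 2 · 3^2 · 19.
Divisors of 342: 1, 2, 3, 6, 9, 18, 19, 38, 57, 114, 171, 342.
Test each divisor d:
51^1 ≡ 51
51^2 ≡ 74
51^3 ≡ 164
51^6 ≡ 182
51^9 ≡ 246
51^18 ≡ 229
51^19 ≡ 127
51^38 ≡ 245
51^57 ≡ 69
51^114 ≡ 68
51^171 ≡ 360
51^342 ≡ 1
Hence ord(51) = 342.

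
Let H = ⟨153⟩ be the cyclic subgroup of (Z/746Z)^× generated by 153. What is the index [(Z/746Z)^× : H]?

2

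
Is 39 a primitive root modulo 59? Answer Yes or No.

Yes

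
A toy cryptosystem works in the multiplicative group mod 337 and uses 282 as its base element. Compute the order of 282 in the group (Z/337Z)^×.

28

By Lagrange's theorem, ord_337(282) divides φ(337) = 337 − 1 = 336 = 2^4 · 3 · 7.
Divisors of 336: 1, 2, 3, 4, 6, 7, 8, 12, 14, 16, 21, 24, 28, 42, 48, 56, 84, 112, 168, 336.
Test each divisor d:
282^1 ≡ 282 (mod 337)
282^2 ≡ 329 (mod 337)
282^3 ≡ 103 (mod 337)
282^4 ≡ 64 (mod 337)
282^6 ≡ 162 (mod 337)
282^7 ≡ 189 (mod 337)
282^8 ≡ 52 (mod 337)
282^12 ≡ 295 (mod 337)
282^14 ≡ 336 (mod 337)
282^16 ≡ 8 (mod 337)
282^21 ≡ 148 (mod 337)
282^24 ≡ 79 (mod 337)
282^28 ≡ 1 (mod 337) ✓
So ord_337(282) = 28.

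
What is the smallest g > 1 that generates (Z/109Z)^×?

6

φ(109) = 109 − 1 = 108 = 2^2 · 3^3.
Test candidates g = 2, 3, … against the prime factors q ∈ {2, 3} of φ(109): g is a generator iff g^(108/q) ≢ 1 for every such q.
g = 2: 2^54 ≡ 108; 2^36 ≡ 1 — hits 1, so not a primitive root.
g = 3: 3^54 ≡ 1 — hits 1, so not a primitive root.
g = 4: 4^54 ≡ 1 — hits 1, so not a primitive root.
g = 5: 5^54 ≡ 1 — hits 1, so not a primitive root.
g = 6: 6^54 ≡ 108; 6^36 ≡ 63 — none is 1, so 6 is a primitive root.
So 6 is the smallest generator of (Z/109Z)^×.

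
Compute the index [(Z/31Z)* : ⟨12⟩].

The order of 12 must divide φ(31) = 31 − 1 = 30 = 2 · 3 · 5.
Divisors of 30: 1, 2, 3, 5, 6, 10, 15, 30.
Test each divisor d:
12^1 ≡ 12 (mod 31)
12^2 ≡ 20 (mod 31)
12^3 ≡ 23 (mod 31)
12^5 ≡ 26 (mod 31)
12^6 ≡ 2 (mod 31)
12^10 ≡ 25 (mod 31)
12^15 ≡ 30 (mod 31)
12^30 ≡ 1 (mod 31) ✓
Thus |⟨12⟩| = ord(12) = 30.
The index is φ(31) / ord(12) = 30 / 30 = 1.

1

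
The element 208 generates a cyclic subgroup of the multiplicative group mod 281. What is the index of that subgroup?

The order of 208 must divide φ(281) = 281 − 1 = 280 = 2^3 · 5 · 7.
Divisors of 280: 1, 2, 4, 5, 7, 8, 10, 14, 20, 28, 35, 40, 56, 70, 140, 280.
Compute 208^d (mod 281) for the divisors d until we hit 1:
208^1 ≡ 208
208^2 ≡ 271
208^4 ≡ 100
208^5 ≡ 6
208^7 ≡ 221
208^8 ≡ 165
208^10 ≡ 36
208^14 ≡ 228
208^20 ≡ 172
208^28 ≡ 280
208^35 ≡ 60
208^40 ≡ 79
208^56 ≡ 1
The order of 208 is 56, so the subgroup it generates has 56 elements.
Index = |(Z/281Z)^×| / |⟨208⟩| = 280 / 56 = 5.

5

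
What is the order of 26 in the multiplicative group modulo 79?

39

By Lagrange's theorem, ord_79(26) divides φ(79) = 79 − 1 = 78 = 2 · 3 · 13.
Divisors of 78: 1, 2, 3, 6, 13, 26, 39, 78.
Evaluate successive powers at the divisors of 78:
26^1 ≡ 26 (mod 79)
26^2 ≡ 44 (mod 79)
26^3 ≡ 38 (mod 79)
26^6 ≡ 22 (mod 79)
26^13 ≡ 23 (mod 79)
26^26 ≡ 55 (mod 79)
26^39 ≡ 1 (mod 79) ✓
The smallest such exponent is 39, so the order of 26 is 39.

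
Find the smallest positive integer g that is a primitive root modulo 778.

φ(778) = φ(2)·φ(389) = 1·388 = 388 = 2^2 · 97.
g is a primitive root iff g^(388/q) ≢ 1 (mod 778) for each prime q ∈ {2, 97}.
g = 2: gcd(2, 778) = 2 > 1, not a unit — skip.
g = 3: 3^194 ≡ 777; 3^4 ≡ 81 — none is 1, so 3 is a primitive root.
Hence the least primitive root of 778 is 3.

3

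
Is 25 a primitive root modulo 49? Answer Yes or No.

No

φ(49) = φ(7^2) = 7·(7−1) = 42 = 2 · 3 · 7.
An element g generates (Z/49Z)^× iff g^(42/q) ≢ 1 (mod 49) for each prime q ∈ {2, 3, 7}.
25^21 ≡ 1 (mod 49)  [q = 2: ≡ 1 ✗]
25^14 ≡ 30 (mod 49)  [q = 3: ≢ 1 ✓]
25^6 ≡ 36 (mod 49)  [q = 7: ≢ 1 ✓]
25^21 ≡ 1 shows ord(25) | 21, strictly less than φ(49); not a primitive root.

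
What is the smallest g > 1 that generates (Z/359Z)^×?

7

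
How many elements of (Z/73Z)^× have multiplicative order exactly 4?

2

φ(73) = 73 − 1 = 72 = 2^3 · 3^2.
Since (Z/73Z)^× is cyclic of order 72, the number of elements of order d is φ(d) when d | 72 and 0 otherwise.
4 = 2^2 divides 72, and φ(4) = 2.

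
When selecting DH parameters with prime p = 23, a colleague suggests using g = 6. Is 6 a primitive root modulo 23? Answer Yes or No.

φ(23) = 23 − 1 = 22 = 2 · 11.
An element g generates (Z/23Z)^× iff g^(22/q) ≢ 1 (mod 23) for each prime q ∈ {2, 11}.
6^11 ≡ 1 (mod 23)  [q = 2: ≡ 1 ✗]
6^2 ≡ 13 (mod 23)  [q = 11: ≢ 1 ✓]
Since 6^11 ≡ 1, the order of 6 divides 11 < 22, so 6 is not a primitive root.

No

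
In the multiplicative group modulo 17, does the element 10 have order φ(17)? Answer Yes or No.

Yes

φ(17) = 17 − 1 = 16 = 2^4.
10 is a primitive root mod 17 iff 10^(φ(17)/q) ≢ 1 for every prime q | φ(17), i.e. q ∈ {2}.
10^8 ≡ 16 (mod 17)  [q = 2: ≢ 1 ✓]
None equal 1, so ord_17(10) = 16: 10 is a primitive root.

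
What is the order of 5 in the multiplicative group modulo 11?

5

ord(5) | φ(11) = 11 − 1 = 10 = 2 · 5.
Divisors of 10: 1, 2, 5, 10.
Evaluate successive powers at the divisors of 10:
5^1 ≡ 5 (mod 11)
5^2 ≡ 3 (mod 11)
5^5 ≡ 1 (mod 11) ✓
Hence ord(5) = 5.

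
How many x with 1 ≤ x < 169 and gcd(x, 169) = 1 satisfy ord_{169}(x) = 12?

4

φ(169) = φ(13^2) = 13·(13−1) = 156 = 2^2 · 3 · 13.
In a cyclic group of order 156, there are φ(d) elements of order d for each divisor d of 156, and zero for non-divisors.
12 = 2^2 · 3 divides 156, and φ(12) = 4.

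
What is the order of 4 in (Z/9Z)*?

3

Since 4 ∈ (Z/9Z)^×, its order divides φ(9) = φ(3^2) = 3·(3−1) = 6 = 2 · 3.
Divisors of 6: 1, 2, 3, 6.
Check 4^d mod 9 for each divisor in increasing order:
4^1 ≡ 4
4^2 ≡ 7
4^3 ≡ 1
Hence ord(4) = 3.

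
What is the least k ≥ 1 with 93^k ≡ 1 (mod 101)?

The order of 93 must divide φ(101) = 101 − 1 = 100 = 2^2 · 5^2.
Divisors of 100: 1, 2, 4, 5, 10, 20, 25, 50, 100.
Compute 93^d (mod 101) for the divisors d until we hit 1:
93^1 ≡ 93 (mod 101)
93^2 ≡ 64 (mod 101)
93^4 ≡ 56 (mod 101)
93^5 ≡ 57 (mod 101)
93^10 ≡ 17 (mod 101)
93^20 ≡ 87 (mod 101)
93^25 ≡ 10 (mod 101)
93^50 ≡ 100 (mod 101)
93^100 ≡ 1 (mod 101) ✓
The smallest such exponent is 100, so the order of 93 is 100.

100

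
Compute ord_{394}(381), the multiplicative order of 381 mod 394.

ord(381) | φ(394) = φ(2)·φ(197) = 1·196 = 196 = 2^2 · 7^2.
Divisors of 196: 1, 2, 4, 7, 14, 28, 49, 98, 196.
Check 381^d mod 394 for each divisor in increasing order:
381^1 ≡ 381 (mod 394)
381^2 ≡ 169 (mod 394)
381^4 ≡ 193 (mod 394)
381^7 ≡ 317 (mod 394)
381^14 ≡ 19 (mod 394)
381^28 ≡ 361 (mod 394)
381^49 ≡ 211 (mod 394)
381^98 ≡ 393 (mod 394)
381^196 ≡ 1 (mod 394) ✓
Therefore the multiplicative order of 381 modulo 394 is 196.

196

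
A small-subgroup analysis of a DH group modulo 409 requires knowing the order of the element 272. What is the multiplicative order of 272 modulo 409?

51

ord(272) | φ(409) = 409 − 1 = 408 = 2^3 · 3 · 17.
Divisors of 408: 1, 2, 3, 4, 6, 8, 12, 17, 24, 34, 51, 68, 102, 136, 204, 408.
Compute 272^d (mod 409) for the divisors d until we hit 1:
272^1 ≡ 272 (mod 409)
272^2 ≡ 364 (mod 409)
272^3 ≡ 30 (mod 409)
272^4 ≡ 389 (mod 409)
272^6 ≡ 82 (mod 409)
272^8 ≡ 400 (mod 409)
272^12 ≡ 180 (mod 409)
272^17 ≡ 355 (mod 409)
272^24 ≡ 89 (mod 409)
272^34 ≡ 53 (mod 409)
272^51 ≡ 1 (mod 409) ✓
Therefore the multiplicative order of 272 modulo 409 is 51.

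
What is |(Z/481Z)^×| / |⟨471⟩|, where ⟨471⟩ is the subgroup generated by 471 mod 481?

72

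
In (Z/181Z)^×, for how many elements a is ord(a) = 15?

8

φ(181) = 181 − 1 = 180 = 2^2 · 3^2 · 5.
Since (Z/181Z)^× is cyclic of order 180, the number of elements of order d is φ(d) when d | 180 and 0 otherwise.
15 = 3 · 5 divides 180, and φ(15) = 8.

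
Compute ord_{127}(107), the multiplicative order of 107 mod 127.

ord(107) | φ(127) = 127 − 1 = 126 = 2 · 3^2 · 7.
Divisors of 126: 1, 2, 3, 6, 7, 9, 14, 18, 21, 42, 63, 126.
Check 107^d mod 127 for each divisor in increasing order:
107^1 ≡ 107 (mod 127)
107^2 ≡ 19 (mod 127)
107^3 ≡ 1 (mod 127) ✓
Hence ord(107) = 3.

3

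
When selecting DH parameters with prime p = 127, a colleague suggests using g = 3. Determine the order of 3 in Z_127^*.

126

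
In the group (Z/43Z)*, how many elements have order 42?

12

φ(43) = 43 − 1 = 42 = 2 · 3 · 7.
In a cyclic group of order 42, there are φ(d) elements of order d for each divisor d of 42, and zero for non-divisors.
42 = 2 · 3 · 7 divides 42, and φ(42) = 12.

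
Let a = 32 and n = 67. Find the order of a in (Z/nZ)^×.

The order of 32 must divide φ(67) = 67 − 1 = 66 = 2 · 3 · 11.
Divisors of 66: 1, 2, 3, 6, 11, 22, 33, 66.
Evaluate successive powers at the divisors of 66:
32^1 ≡ 32
32^2 ≡ 19
32^3 ≡ 5
32^6 ≡ 25
32^11 ≡ 30
32^22 ≡ 29
32^33 ≡ 66
32^66 ≡ 1
Hence ord(32) = 66.

66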